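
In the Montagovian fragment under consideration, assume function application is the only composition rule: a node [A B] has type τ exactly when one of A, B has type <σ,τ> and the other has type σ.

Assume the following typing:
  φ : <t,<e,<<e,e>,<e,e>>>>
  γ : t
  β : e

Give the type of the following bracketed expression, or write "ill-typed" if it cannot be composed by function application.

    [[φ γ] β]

[φ γ]: <t,<e,<<e,e>,<e,e>>>> applied to t yields <e,<<e,e>,<e,e>>>.
[[φ γ] β]: <e,<<e,e>,<e,e>>> applied to e yields <<e,e>,<e,e>>.

<<e,e>,<e,e>>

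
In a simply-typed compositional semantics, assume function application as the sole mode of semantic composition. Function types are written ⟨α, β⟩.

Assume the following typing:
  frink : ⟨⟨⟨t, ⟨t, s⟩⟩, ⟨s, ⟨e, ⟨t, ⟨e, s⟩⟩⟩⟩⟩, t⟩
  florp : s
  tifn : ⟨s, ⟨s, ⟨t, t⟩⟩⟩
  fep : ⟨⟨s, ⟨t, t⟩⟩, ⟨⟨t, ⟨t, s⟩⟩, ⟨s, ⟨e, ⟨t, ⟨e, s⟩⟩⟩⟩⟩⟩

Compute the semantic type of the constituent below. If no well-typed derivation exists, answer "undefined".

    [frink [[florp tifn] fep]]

t

At [florp tifn], tifn : ⟨s, ⟨s, ⟨t, t⟩⟩⟩ takes florp : s, giving ⟨s, ⟨t, t⟩⟩.
At [[florp tifn] fep], fep : ⟨⟨s, ⟨t, t⟩⟩, ⟨⟨t, ⟨t, s⟩⟩, ⟨s, ⟨e, ⟨t, ⟨e, s⟩⟩⟩⟩⟩⟩ takes [florp tifn] : ⟨s, ⟨t, t⟩⟩, giving ⟨⟨t, ⟨t, s⟩⟩, ⟨s, ⟨e, ⟨t, ⟨e, s⟩⟩⟩⟩⟩.
At [frink [[florp tifn] fep]], frink : ⟨⟨⟨t, ⟨t, s⟩⟩, ⟨s, ⟨e, ⟨t, ⟨e, s⟩⟩⟩⟩⟩, t⟩ takes [[florp tifn] fep] : ⟨⟨t, ⟨t, s⟩⟩, ⟨s, ⟨e, ⟨t, ⟨e, s⟩⟩⟩⟩⟩, giving t.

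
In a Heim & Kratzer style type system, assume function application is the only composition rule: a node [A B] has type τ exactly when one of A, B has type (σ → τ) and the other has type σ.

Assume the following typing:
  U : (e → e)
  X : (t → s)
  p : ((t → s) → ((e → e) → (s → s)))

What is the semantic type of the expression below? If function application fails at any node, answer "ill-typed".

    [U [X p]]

[X p]: ((t → s) → ((e → e) → (s → s))) applied to (t → s) yields ((e → e) → (s → s)).
[U [X p]]: ((e → e) → (s → s)) applied to (e → e) yields (s → s).

(s → s)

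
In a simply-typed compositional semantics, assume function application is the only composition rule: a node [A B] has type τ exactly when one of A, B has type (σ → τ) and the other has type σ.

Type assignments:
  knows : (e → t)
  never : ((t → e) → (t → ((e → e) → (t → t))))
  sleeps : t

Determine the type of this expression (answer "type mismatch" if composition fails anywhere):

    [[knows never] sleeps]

type mismatch

At [knows never]: neither (e → t) nor ((t → e) → (t → ((e → e) → (t → t)))) can take the other as argument; the node is ill-typed.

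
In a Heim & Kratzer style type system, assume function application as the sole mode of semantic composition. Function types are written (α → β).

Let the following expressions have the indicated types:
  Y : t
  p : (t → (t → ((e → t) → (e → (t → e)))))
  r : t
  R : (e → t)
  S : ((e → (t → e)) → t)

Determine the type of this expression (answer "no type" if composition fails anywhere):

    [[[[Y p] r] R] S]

t

[Y p]: functor p : (t → (t → ((e → t) → (e → (t → e))))), argument Y : t; result (t → ((e → t) → (e → (t → e)))).
[[Y p] r]: functor [Y p] : (t → ((e → t) → (e → (t → e)))), argument r : t; result ((e → t) → (e → (t → e))).
[[[Y p] r] R]: functor [[Y p] r] : ((e → t) → (e → (t → e))), argument R : (e → t); result (e → (t → e)).
[[[[Y p] r] R] S]: functor S : ((e → (t → e)) → t), argument [[[Y p] r] R] : (e → (t → e)); result t.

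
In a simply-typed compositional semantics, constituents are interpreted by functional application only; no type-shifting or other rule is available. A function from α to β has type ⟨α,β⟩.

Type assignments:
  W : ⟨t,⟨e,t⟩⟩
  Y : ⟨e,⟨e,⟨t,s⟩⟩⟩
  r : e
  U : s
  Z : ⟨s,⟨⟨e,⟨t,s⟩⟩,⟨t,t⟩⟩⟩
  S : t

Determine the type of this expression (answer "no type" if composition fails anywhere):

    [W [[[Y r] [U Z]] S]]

[Y r]: Y is ⟨e,⟨e,⟨t,s⟩⟩⟩, r is e; result ⟨e,⟨t,s⟩⟩.
[U Z]: Z is ⟨s,⟨⟨e,⟨t,s⟩⟩,⟨t,t⟩⟩⟩, U is s; result ⟨⟨e,⟨t,s⟩⟩,⟨t,t⟩⟩.
[[Y r] [U Z]]: [U Z] is ⟨⟨e,⟨t,s⟩⟩,⟨t,t⟩⟩, [Y r] is ⟨e,⟨t,s⟩⟩; result ⟨t,t⟩.
[[[Y r] [U Z]] S]: [[Y r] [U Z]] is ⟨t,t⟩, S is t; result t.
[W [[[Y r] [U Z]] S]]: W is ⟨t,⟨e,t⟩⟩, [[[Y r] [U Z]] S] is t; result ⟨e,t⟩.

⟨e,t⟩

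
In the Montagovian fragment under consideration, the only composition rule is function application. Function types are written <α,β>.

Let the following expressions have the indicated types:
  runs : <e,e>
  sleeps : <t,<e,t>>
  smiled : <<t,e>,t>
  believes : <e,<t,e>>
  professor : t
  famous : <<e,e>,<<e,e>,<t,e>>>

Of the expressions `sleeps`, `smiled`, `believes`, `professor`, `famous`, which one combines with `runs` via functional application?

famous

sleeps : <t,<e,t>> — does not combine with runs.
smiled : <<t,e>,t> — does not combine with runs.
believes : <e,<t,e>> — does not combine with runs.
professor : t — does not combine with runs.
famous — combines: famous : <<e,e>,<<e,e>,<t,e>>> takes runs : <e,e> as argument, giving <<e,e>,<t,e>>.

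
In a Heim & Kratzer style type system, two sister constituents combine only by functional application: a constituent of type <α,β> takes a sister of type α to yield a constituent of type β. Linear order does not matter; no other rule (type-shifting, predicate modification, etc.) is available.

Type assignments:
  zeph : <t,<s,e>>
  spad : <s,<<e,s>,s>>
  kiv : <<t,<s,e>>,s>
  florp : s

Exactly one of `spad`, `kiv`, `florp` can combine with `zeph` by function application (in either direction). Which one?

spad : <s,<<e,s>,s>> — neither side's domain matches the other.
kiv — combines: kiv : <<t,<s,e>>,s> takes zeph : <t,<s,e>> as argument, giving s.
florp : s — neither side's domain matches the other.

kiv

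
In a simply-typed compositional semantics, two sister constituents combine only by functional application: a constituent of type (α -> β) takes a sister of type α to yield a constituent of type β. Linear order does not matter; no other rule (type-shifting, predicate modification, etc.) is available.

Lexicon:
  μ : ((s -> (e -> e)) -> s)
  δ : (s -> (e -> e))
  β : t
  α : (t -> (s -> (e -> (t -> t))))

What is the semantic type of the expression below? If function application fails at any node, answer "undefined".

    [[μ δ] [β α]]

[μ δ]: functor μ : ((s -> (e -> e)) -> s), argument δ : (s -> (e -> e)); result s.
[β α]: functor α : (t -> (s -> (e -> (t -> t)))), argument β : t; result (s -> (e -> (t -> t))).
[[μ δ] [β α]]: functor [β α] : (s -> (e -> (t -> t))), argument [μ δ] : s; result (e -> (t -> t)).

(e -> (t -> t))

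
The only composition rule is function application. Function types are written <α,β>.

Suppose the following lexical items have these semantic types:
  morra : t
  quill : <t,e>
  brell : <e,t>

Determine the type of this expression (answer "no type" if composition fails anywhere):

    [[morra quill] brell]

[morra quill]: functor quill : <t,e>, argument morra : t; result e.
[[morra quill] brell]: functor brell : <e,t>, argument [morra quill] : e; result t.

t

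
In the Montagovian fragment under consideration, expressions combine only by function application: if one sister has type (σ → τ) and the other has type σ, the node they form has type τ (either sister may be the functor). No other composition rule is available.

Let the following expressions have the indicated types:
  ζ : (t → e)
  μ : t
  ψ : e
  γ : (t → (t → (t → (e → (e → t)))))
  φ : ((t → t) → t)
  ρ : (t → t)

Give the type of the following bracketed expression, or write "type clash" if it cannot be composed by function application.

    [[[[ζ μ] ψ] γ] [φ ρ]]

[ζ μ]: (t → e) applied to t yields e.
[[ζ μ] ψ]: e and e cannot combine by function application — type clash.

type clash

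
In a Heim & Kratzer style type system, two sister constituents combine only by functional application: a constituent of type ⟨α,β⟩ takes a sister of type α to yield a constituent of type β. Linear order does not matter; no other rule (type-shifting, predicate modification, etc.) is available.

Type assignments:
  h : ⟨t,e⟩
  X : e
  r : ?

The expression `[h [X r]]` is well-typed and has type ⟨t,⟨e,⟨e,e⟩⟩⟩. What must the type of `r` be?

⟨e,⟨⟨t,e⟩,⟨t,⟨e,⟨e,e⟩⟩⟩⟩⟩

[h [X r]] must have type ⟨t,⟨e,⟨e,e⟩⟩⟩. The sister h has type ⟨t,e⟩; that is not a function onto ⟨t,⟨e,⟨e,e⟩⟩⟩, so [X r] must be the functor, of type ⟨⟨t,e⟩,⟨t,⟨e,⟨e,e⟩⟩⟩⟩.
[X r] must have type ⟨⟨t,e⟩,⟨t,⟨e,⟨e,e⟩⟩⟩⟩. The sister X has type e; that is not a function onto ⟨⟨t,e⟩,⟨t,⟨e,⟨e,e⟩⟩⟩⟩, so r must be the functor, of type ⟨e,⟨⟨t,e⟩,⟨t,⟨e,⟨e,e⟩⟩⟩⟩⟩.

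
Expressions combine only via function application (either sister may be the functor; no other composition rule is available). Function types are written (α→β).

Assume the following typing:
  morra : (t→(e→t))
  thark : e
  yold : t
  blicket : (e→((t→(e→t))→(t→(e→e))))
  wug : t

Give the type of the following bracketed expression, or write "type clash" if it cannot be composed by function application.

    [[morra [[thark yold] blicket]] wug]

At [thark yold]: neither e nor t can take the other as argument; the node is ill-typed.

type clash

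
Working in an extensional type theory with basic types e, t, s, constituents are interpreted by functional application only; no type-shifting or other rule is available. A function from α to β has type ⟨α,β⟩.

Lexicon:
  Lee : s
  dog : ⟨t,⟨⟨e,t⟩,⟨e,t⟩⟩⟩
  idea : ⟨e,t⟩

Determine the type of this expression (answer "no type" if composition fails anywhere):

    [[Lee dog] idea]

no type

[Lee dog]: s with ⟨t,⟨⟨e,t⟩,⟨e,t⟩⟩⟩ — neither is a function whose domain matches the other; composition fails here.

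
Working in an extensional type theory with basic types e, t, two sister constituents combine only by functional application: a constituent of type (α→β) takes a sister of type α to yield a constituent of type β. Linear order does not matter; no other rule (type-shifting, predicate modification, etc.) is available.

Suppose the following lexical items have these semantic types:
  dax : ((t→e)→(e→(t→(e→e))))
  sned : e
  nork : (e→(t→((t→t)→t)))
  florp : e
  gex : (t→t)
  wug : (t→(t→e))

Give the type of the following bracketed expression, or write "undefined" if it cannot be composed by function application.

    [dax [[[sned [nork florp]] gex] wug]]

[nork florp]: (e→(t→((t→t)→t))) applied to e yields (t→((t→t)→t)).
At [sned [nork florp]]: neither e nor (t→((t→t)→t)) can take the other as argument; the node is ill-typed.

undefined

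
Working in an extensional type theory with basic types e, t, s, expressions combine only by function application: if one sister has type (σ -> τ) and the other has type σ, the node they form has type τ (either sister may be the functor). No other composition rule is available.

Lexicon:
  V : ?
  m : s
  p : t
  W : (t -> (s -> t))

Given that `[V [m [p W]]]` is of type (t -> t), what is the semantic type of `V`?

(t -> (t -> t))

[V [m [p W]]] is required to be (t -> t). [m [p W]] : t cannot yield (t -> t) as functor, so V : (t -> (t -> t)).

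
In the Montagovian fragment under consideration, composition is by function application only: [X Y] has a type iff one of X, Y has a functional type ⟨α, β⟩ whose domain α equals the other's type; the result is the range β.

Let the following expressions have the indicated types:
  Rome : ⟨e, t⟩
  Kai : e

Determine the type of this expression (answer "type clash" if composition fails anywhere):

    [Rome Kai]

[Rome Kai]: Rome is ⟨e, t⟩, Kai is e; result t.

t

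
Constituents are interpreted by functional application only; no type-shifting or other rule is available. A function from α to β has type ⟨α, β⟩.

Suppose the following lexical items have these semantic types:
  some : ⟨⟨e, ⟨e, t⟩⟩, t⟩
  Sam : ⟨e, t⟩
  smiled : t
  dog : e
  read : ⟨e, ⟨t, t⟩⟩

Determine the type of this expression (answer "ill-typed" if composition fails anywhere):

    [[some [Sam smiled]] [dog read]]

ill-typed

[Sam smiled]: ⟨e, t⟩ with t — neither is a function whose domain matches the other; composition fails here.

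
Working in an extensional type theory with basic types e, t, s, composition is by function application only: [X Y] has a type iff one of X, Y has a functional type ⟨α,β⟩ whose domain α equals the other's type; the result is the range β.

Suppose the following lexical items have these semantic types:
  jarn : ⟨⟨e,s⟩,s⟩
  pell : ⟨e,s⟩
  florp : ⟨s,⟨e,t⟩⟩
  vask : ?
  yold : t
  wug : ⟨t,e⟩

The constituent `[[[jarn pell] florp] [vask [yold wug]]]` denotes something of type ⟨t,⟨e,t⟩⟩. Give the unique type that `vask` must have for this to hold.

At [[[jarn pell] florp] [vask [yold wug]]] (required: ⟨t,⟨e,t⟩⟩): [[jarn pell] florp] is ⟨e,t⟩, which is not a function with range ⟨t,⟨e,t⟩⟩; hence [vask [yold wug]] is the functor — type ⟨⟨e,t⟩,⟨t,⟨e,t⟩⟩⟩.
At [vask [yold wug]] (required: ⟨⟨e,t⟩,⟨t,⟨e,t⟩⟩⟩): [yold wug] is e, which is not a function with range ⟨⟨e,t⟩,⟨t,⟨e,t⟩⟩⟩; hence vask is the functor — type ⟨e,⟨⟨e,t⟩,⟨t,⟨e,t⟩⟩⟩⟩.

⟨e,⟨⟨e,t⟩,⟨t,⟨e,t⟩⟩⟩⟩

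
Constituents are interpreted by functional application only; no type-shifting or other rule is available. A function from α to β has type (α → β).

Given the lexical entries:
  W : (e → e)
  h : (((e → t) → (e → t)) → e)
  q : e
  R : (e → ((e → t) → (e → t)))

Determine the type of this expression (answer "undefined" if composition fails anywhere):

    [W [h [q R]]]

e

[q R]: R is (e → ((e → t) → (e → t))), q is e; result ((e → t) → (e → t)).
[h [q R]]: h is (((e → t) → (e → t)) → e), [q R] is ((e → t) → (e → t)); result e.
[W [h [q R]]]: W is (e → e), [h [q R]] is e; result e.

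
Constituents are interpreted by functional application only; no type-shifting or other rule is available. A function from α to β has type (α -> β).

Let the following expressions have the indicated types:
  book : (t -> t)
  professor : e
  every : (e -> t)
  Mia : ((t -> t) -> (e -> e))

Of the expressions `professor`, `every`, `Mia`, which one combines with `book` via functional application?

professor : e — no; book wants t, and professor wants nothing (atomic).
every : (e -> t) — no; book wants t, and every wants e.
Mia — combines: Mia : ((t -> t) -> (e -> e)) takes book : (t -> t) as argument, giving (e -> e).

Mia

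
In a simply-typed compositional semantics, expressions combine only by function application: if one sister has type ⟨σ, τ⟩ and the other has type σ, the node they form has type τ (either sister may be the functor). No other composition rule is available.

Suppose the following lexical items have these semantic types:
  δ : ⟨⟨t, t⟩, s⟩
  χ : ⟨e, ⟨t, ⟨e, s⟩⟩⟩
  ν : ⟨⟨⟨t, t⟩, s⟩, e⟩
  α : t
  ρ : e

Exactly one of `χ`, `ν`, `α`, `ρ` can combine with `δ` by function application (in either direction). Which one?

ν

χ : ⟨e, ⟨t, ⟨e, s⟩⟩⟩ — does not combine with δ.
ν — combines: ν : ⟨⟨⟨t, t⟩, s⟩, e⟩ takes δ : ⟨⟨t, t⟩, s⟩ as argument, giving e.
α : t — does not combine with δ.
ρ : e — does not combine with δ.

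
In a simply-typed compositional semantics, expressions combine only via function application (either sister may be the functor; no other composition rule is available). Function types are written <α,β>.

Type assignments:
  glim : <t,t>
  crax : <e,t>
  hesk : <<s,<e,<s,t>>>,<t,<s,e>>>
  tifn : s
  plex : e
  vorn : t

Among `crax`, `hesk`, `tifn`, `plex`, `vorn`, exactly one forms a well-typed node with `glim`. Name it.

vorn

crax : <e,t> — does not combine with glim.
hesk : <<s,<e,<s,t>>>,<t,<s,e>>> — does not combine with glim.
tifn : s — does not combine with glim.
plex : e — does not combine with glim.
vorn — combines: glim : <t,t> takes vorn : t as argument, giving t.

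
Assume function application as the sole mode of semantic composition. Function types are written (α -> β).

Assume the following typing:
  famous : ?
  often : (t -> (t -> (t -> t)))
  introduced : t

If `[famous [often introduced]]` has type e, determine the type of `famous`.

[famous [often introduced]] must have type e. The sister [often introduced] has type (t -> (t -> t)); that is not a function onto e, so famous must be the functor, of type ((t -> (t -> t)) -> e).

((t -> (t -> t)) -> e)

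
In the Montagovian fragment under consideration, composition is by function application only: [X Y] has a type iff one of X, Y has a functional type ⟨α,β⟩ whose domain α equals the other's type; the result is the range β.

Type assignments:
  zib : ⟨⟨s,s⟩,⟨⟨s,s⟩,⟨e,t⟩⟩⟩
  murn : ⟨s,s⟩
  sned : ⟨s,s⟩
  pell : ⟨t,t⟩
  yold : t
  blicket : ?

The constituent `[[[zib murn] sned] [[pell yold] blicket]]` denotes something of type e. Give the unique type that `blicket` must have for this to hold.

[[[zib murn] sned] [[pell yold] blicket]] is required to be e. [[zib murn] sned] : ⟨e,t⟩ cannot yield e as functor, so [[pell yold] blicket] : ⟨⟨e,t⟩,e⟩.
[[pell yold] blicket] is required to be ⟨⟨e,t⟩,e⟩. [pell yold] : t cannot yield ⟨⟨e,t⟩,e⟩ as functor, so blicket : ⟨t,⟨⟨e,t⟩,e⟩⟩.

⟨t,⟨⟨e,t⟩,e⟩⟩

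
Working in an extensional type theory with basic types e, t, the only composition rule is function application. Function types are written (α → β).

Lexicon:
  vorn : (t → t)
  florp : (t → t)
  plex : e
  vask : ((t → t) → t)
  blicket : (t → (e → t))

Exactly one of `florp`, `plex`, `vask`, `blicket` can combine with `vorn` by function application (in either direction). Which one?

florp : (t → t) — vorn needs t; florp needs t; neither fits.
plex : e — vorn needs t; plex needs nothing (atomic); neither fits.
vask — combines: vask : ((t → t) → t) takes vorn : (t → t) as argument, giving t.
blicket : (t → (e → t)) — vorn needs t; blicket needs t; neither fits.

vask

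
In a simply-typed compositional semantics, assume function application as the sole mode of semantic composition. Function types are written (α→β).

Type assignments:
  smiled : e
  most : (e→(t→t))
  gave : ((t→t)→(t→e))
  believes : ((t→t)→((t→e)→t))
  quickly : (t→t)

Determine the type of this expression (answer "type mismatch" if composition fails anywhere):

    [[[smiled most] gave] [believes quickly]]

[smiled most]: (e→(t→t)) applied to e yields (t→t).
[[smiled most] gave]: ((t→t)→(t→e)) applied to (t→t) yields (t→e).
[believes quickly]: ((t→t)→((t→e)→t)) applied to (t→t) yields ((t→e)→t).
[[[smiled most] gave] [believes quickly]]: ((t→e)→t) applied to (t→e) yields t.

t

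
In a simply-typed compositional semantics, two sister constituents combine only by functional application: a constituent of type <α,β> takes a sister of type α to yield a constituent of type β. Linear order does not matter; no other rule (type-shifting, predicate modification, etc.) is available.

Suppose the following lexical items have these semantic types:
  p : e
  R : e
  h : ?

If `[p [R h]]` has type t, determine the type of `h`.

At [p [R h]] (required: t): p is e, which is not a function with range t; hence [R h] is the functor — type <e,t>.
At [R h] (required: <e,t>): R is e, which is not a function with range <e,t>; hence h is the functor — type <e,<e,t>>.

<e,<e,t>>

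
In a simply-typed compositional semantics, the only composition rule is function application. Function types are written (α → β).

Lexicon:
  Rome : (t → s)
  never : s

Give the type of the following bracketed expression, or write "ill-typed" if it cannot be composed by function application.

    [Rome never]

ill-typed

[Rome never]: (t → s) with s — neither is a function whose domain matches the other; composition fails here.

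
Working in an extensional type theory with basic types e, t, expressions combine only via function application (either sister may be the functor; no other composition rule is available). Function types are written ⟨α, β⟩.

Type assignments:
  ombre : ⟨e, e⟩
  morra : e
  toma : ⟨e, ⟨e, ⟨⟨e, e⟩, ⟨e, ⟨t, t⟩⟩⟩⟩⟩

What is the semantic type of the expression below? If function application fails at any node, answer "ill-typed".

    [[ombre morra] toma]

[ombre morra]: ⟨e, e⟩ applied to e yields e.
[[ombre morra] toma]: ⟨e, ⟨e, ⟨⟨e, e⟩, ⟨e, ⟨t, t⟩⟩⟩⟩⟩ applied to e yields ⟨e, ⟨⟨e, e⟩, ⟨e, ⟨t, t⟩⟩⟩⟩.

⟨e, ⟨⟨e, e⟩, ⟨e, ⟨t, t⟩⟩⟩⟩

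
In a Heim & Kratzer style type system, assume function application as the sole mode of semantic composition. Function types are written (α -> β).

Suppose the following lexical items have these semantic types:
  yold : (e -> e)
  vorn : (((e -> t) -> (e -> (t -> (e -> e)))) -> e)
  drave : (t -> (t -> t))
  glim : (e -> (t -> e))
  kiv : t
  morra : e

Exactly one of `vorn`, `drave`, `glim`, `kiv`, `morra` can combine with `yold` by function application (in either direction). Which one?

morra

vorn : (((e -> t) -> (e -> (t -> (e -> e)))) -> e) — yold needs e; vorn needs ((e -> t) -> (e -> (t -> (e -> e)))); neither fits.
drave : (t -> (t -> t)) — yold needs e; drave needs t; neither fits.
glim : (e -> (t -> e)) — yold needs e; glim needs e; neither fits.
kiv : t — yold needs e; kiv needs nothing (atomic); neither fits.
morra — combines: yold : (e -> e) takes morra : e as argument, giving e.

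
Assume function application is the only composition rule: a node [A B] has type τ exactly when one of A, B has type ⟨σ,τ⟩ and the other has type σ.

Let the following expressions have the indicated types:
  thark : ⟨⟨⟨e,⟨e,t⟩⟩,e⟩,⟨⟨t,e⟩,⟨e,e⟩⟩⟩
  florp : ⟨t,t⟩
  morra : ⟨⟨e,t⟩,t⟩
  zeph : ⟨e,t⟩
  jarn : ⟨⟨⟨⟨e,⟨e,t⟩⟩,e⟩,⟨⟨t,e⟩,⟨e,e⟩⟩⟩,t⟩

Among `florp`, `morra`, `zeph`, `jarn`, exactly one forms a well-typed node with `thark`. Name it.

jarn

florp : ⟨t,t⟩ — no; thark wants ⟨⟨e,⟨e,t⟩⟩,e⟩, and florp wants t.
morra : ⟨⟨e,t⟩,t⟩ — no; thark wants ⟨⟨e,⟨e,t⟩⟩,e⟩, and morra wants ⟨e,t⟩.
zeph : ⟨e,t⟩ — no; thark wants ⟨⟨e,⟨e,t⟩⟩,e⟩, and zeph wants e.
jarn — combines: jarn : ⟨⟨⟨⟨e,⟨e,t⟩⟩,e⟩,⟨⟨t,e⟩,⟨e,e⟩⟩⟩,t⟩ takes thark : ⟨⟨⟨e,⟨e,t⟩⟩,e⟩,⟨⟨t,e⟩,⟨e,e⟩⟩⟩ as argument, giving t.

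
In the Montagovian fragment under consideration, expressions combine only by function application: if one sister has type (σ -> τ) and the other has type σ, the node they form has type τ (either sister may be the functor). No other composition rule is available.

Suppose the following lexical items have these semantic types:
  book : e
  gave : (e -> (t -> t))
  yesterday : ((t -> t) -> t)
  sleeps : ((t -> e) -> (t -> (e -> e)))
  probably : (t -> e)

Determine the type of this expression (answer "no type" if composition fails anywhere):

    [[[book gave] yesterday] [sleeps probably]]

(e -> e)

[book gave]: (e -> (t -> t)) applied to e yields (t -> t).
[[book gave] yesterday]: ((t -> t) -> t) applied to (t -> t) yields t.
[sleeps probably]: ((t -> e) -> (t -> (e -> e))) applied to (t -> e) yields (t -> (e -> e)).
[[[book gave] yesterday] [sleeps probably]]: (t -> (e -> e)) applied to t yields (e -> e).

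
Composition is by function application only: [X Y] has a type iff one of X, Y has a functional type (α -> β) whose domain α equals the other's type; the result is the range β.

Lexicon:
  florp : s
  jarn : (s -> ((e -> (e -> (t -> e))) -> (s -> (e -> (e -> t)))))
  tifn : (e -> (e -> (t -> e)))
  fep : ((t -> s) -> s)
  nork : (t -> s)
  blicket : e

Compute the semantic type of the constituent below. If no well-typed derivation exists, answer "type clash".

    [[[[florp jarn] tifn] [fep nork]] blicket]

(e -> t)

At [florp jarn], jarn : (s -> ((e -> (e -> (t -> e))) -> (s -> (e -> (e -> t))))) takes florp : s, giving ((e -> (e -> (t -> e))) -> (s -> (e -> (e -> t)))).
At [[florp jarn] tifn], [florp jarn] : ((e -> (e -> (t -> e))) -> (s -> (e -> (e -> t)))) takes tifn : (e -> (e -> (t -> e))), giving (s -> (e -> (e -> t))).
At [fep nork], fep : ((t -> s) -> s) takes nork : (t -> s), giving s.
At [[[florp jarn] tifn] [fep nork]], [[florp jarn] tifn] : (s -> (e -> (e -> t))) takes [fep nork] : s, giving (e -> (e -> t)).
At [[[[florp jarn] tifn] [fep nork]] blicket], [[[florp jarn] tifn] [fep nork]] : (e -> (e -> t)) takes blicket : e, giving (e -> t).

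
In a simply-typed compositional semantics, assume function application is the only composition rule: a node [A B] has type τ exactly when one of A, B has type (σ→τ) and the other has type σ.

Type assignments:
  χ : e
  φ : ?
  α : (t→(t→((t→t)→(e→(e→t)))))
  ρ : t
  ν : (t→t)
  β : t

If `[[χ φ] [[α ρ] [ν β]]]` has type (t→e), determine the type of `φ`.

(e→(((t→t)→(e→(e→t)))→(t→e)))

At [[χ φ] [[α ρ] [ν β]]] (required: (t→e)): [[α ρ] [ν β]] is ((t→t)→(e→(e→t))), which is not a function with range (t→e); hence [χ φ] is the functor — type (((t→t)→(e→(e→t)))→(t→e)).
At [χ φ] (required: (((t→t)→(e→(e→t)))→(t→e))): χ is e, which is not a function with range (((t→t)→(e→(e→t)))→(t→e)); hence φ is the functor — type (e→(((t→t)→(e→(e→t)))→(t→e))).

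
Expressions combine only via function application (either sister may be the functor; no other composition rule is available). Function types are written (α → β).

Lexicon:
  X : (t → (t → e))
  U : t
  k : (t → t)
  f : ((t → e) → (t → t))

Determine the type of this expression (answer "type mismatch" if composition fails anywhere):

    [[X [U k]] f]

(t → t)

[U k] — k of type (t → t) combines with U of type t: type t.
[X [U k]] — X of type (t → (t → e)) combines with [U k] of type t: type (t → e).
[[X [U k]] f] — f of type ((t → e) → (t → t)) combines with [X [U k]] of type (t → e): type (t → t).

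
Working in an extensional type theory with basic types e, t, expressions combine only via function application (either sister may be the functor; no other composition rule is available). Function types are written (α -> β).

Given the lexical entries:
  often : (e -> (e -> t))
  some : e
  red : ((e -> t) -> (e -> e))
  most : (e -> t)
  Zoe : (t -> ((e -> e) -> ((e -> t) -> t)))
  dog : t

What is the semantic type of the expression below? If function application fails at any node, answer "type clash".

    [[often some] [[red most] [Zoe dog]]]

t

[often some]: (e -> (e -> t)) applied to e yields (e -> t).
[red most]: ((e -> t) -> (e -> e)) applied to (e -> t) yields (e -> e).
[Zoe dog]: (t -> ((e -> e) -> ((e -> t) -> t))) applied to t yields ((e -> e) -> ((e -> t) -> t)).
[[red most] [Zoe dog]]: ((e -> e) -> ((e -> t) -> t)) applied to (e -> e) yields ((e -> t) -> t).
[[often some] [[red most] [Zoe dog]]]: ((e -> t) -> t) applied to (e -> t) yields t.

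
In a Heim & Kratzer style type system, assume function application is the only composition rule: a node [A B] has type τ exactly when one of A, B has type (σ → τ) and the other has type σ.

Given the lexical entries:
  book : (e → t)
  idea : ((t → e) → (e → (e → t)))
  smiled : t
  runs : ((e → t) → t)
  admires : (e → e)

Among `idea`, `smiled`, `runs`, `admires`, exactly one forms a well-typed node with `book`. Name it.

runs

idea : ((t → e) → (e → (e → t))) — no; book wants e, and idea wants (t → e).
smiled : t — no; book wants e, and smiled wants nothing (atomic).
runs — combines: runs : ((e → t) → t) takes book : (e → t) as argument, giving t.
admires : (e → e) — no; book wants e, and admires wants e.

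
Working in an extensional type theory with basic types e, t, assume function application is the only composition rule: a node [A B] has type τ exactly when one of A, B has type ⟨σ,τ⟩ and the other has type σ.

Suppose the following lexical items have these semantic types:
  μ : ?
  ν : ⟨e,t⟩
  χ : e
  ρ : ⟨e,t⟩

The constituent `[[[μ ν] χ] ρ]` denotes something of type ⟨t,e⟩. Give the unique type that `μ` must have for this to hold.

⟨⟨e,t⟩,⟨e,⟨⟨e,t⟩,⟨t,e⟩⟩⟩⟩

[[[μ ν] χ] ρ] is required to be ⟨t,e⟩. ρ : ⟨e,t⟩ cannot yield ⟨t,e⟩ as functor, so [[μ ν] χ] : ⟨⟨e,t⟩,⟨t,e⟩⟩.
[[μ ν] χ] is required to be ⟨⟨e,t⟩,⟨t,e⟩⟩. χ : e cannot yield ⟨⟨e,t⟩,⟨t,e⟩⟩ as functor, so [μ ν] : ⟨e,⟨⟨e,t⟩,⟨t,e⟩⟩⟩.
[μ ν] is required to be ⟨e,⟨⟨e,t⟩,⟨t,e⟩⟩⟩. ν : ⟨e,t⟩ cannot yield ⟨e,⟨⟨e,t⟩,⟨t,e⟩⟩⟩ as functor, so μ : ⟨⟨e,t⟩,⟨e,⟨⟨e,t⟩,⟨t,e⟩⟩⟩⟩.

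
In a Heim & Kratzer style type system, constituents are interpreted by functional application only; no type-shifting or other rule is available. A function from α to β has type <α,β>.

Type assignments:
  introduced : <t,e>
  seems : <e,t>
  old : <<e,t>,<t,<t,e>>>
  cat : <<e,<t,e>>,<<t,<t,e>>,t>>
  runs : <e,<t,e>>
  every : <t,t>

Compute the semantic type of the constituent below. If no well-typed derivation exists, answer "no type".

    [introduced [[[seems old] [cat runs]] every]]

e

At [seems old], old : <<e,t>,<t,<t,e>>> takes seems : <e,t>, giving <t,<t,e>>.
At [cat runs], cat : <<e,<t,e>>,<<t,<t,e>>,t>> takes runs : <e,<t,e>>, giving <<t,<t,e>>,t>.
At [[seems old] [cat runs]], [cat runs] : <<t,<t,e>>,t> takes [seems old] : <t,<t,e>>, giving t.
At [[[seems old] [cat runs]] every], every : <t,t> takes [[seems old] [cat runs]] : t, giving t.
At [introduced [[[seems old] [cat runs]] every]], introduced : <t,e> takes [[[seems old] [cat runs]] every] : t, giving e.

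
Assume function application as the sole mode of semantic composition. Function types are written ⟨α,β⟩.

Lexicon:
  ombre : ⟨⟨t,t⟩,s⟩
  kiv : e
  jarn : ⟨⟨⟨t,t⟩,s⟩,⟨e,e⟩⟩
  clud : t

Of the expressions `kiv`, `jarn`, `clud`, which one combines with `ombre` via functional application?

jarn

kiv : e — neither side's domain matches the other.
jarn — combines: jarn : ⟨⟨⟨t,t⟩,s⟩,⟨e,e⟩⟩ takes ombre : ⟨⟨t,t⟩,s⟩ as argument, giving ⟨e,e⟩.
clud : t — neither side's domain matches the other.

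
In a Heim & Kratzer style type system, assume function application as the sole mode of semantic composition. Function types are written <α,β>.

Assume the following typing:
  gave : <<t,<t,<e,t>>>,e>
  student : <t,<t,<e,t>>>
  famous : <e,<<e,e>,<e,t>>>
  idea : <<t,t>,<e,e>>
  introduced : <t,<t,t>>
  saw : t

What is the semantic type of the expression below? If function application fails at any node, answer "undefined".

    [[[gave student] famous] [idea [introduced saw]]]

<e,t>

[gave student]: functor gave : <<t,<t,<e,t>>>,e>, argument student : <t,<t,<e,t>>>; result e.
[[gave student] famous]: functor famous : <e,<<e,e>,<e,t>>>, argument [gave student] : e; result <<e,e>,<e,t>>.
[introduced saw]: functor introduced : <t,<t,t>>, argument saw : t; result <t,t>.
[idea [introduced saw]]: functor idea : <<t,t>,<e,e>>, argument [introduced saw] : <t,t>; result <e,e>.
[[[gave student] famous] [idea [introduced saw]]]: functor [[gave student] famous] : <<e,e>,<e,t>>, argument [idea [introduced saw]] : <e,e>; result <e,t>.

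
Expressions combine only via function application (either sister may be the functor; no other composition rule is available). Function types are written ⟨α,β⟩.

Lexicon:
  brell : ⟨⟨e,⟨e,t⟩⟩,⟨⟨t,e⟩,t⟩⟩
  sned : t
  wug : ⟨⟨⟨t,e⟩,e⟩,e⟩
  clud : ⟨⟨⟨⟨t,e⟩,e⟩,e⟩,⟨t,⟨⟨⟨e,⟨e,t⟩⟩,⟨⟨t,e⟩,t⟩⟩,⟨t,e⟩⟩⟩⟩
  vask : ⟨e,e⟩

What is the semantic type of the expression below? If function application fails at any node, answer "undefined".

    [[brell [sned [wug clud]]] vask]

undefined

At [wug clud], clud : ⟨⟨⟨⟨t,e⟩,e⟩,e⟩,⟨t,⟨⟨⟨e,⟨e,t⟩⟩,⟨⟨t,e⟩,t⟩⟩,⟨t,e⟩⟩⟩⟩ takes wug : ⟨⟨⟨t,e⟩,e⟩,e⟩, giving ⟨t,⟨⟨⟨e,⟨e,t⟩⟩,⟨⟨t,e⟩,t⟩⟩,⟨t,e⟩⟩⟩.
At [sned [wug clud]], [wug clud] : ⟨t,⟨⟨⟨e,⟨e,t⟩⟩,⟨⟨t,e⟩,t⟩⟩,⟨t,e⟩⟩⟩ takes sned : t, giving ⟨⟨⟨e,⟨e,t⟩⟩,⟨⟨t,e⟩,t⟩⟩,⟨t,e⟩⟩.
At [brell [sned [wug clud]]], [sned [wug clud]] : ⟨⟨⟨e,⟨e,t⟩⟩,⟨⟨t,e⟩,t⟩⟩,⟨t,e⟩⟩ takes brell : ⟨⟨e,⟨e,t⟩⟩,⟨⟨t,e⟩,t⟩⟩, giving ⟨t,e⟩.
[[brell [sned [wug clud]]] vask]: ⟨t,e⟩ with ⟨e,e⟩ — neither is a function whose domain matches the other; composition fails here.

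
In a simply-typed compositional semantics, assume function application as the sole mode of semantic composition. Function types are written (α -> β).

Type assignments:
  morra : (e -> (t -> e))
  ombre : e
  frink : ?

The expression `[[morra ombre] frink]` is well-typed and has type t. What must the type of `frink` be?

((t -> e) -> t)

For [[morra ombre] frink] to have type t with [morra ombre] of type (t -> e), frink must be the function: frink : ((t -> e) -> t).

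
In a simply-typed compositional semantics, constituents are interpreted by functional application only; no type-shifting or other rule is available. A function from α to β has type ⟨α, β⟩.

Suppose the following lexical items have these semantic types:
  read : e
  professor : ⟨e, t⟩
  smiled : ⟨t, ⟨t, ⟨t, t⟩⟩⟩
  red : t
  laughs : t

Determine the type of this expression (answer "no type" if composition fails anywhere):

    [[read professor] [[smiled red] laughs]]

t

At [read professor], professor : ⟨e, t⟩ takes read : e, giving t.
At [smiled red], smiled : ⟨t, ⟨t, ⟨t, t⟩⟩⟩ takes red : t, giving ⟨t, ⟨t, t⟩⟩.
At [[smiled red] laughs], [smiled red] : ⟨t, ⟨t, t⟩⟩ takes laughs : t, giving ⟨t, t⟩.
At [[read professor] [[smiled red] laughs]], [[smiled red] laughs] : ⟨t, t⟩ takes [read professor] : t, giving t.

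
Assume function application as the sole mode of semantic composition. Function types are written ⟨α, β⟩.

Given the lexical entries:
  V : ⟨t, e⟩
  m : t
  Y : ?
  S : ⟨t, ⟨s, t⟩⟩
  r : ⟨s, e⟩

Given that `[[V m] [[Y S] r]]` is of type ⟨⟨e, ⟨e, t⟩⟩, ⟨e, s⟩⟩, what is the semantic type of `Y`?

⟨⟨t, ⟨s, t⟩⟩, ⟨⟨s, e⟩, ⟨e, ⟨⟨e, ⟨e, t⟩⟩, ⟨e, s⟩⟩⟩⟩⟩

[[V m] [[Y S] r]] must have type ⟨⟨e, ⟨e, t⟩⟩, ⟨e, s⟩⟩. The sister [V m] has type e; that is not a function onto ⟨⟨e, ⟨e, t⟩⟩, ⟨e, s⟩⟩, so [[Y S] r] must be the functor, of type ⟨e, ⟨⟨e, ⟨e, t⟩⟩, ⟨e, s⟩⟩⟩.
[[Y S] r] must have type ⟨e, ⟨⟨e, ⟨e, t⟩⟩, ⟨e, s⟩⟩⟩. The sister r has type ⟨s, e⟩; that is not a function onto ⟨e, ⟨⟨e, ⟨e, t⟩⟩, ⟨e, s⟩⟩⟩, so [Y S] must be the functor, of type ⟨⟨s, e⟩, ⟨e, ⟨⟨e, ⟨e, t⟩⟩, ⟨e, s⟩⟩⟩⟩.
[Y S] must have type ⟨⟨s, e⟩, ⟨e, ⟨⟨e, ⟨e, t⟩⟩, ⟨e, s⟩⟩⟩⟩. The sister S has type ⟨t, ⟨s, t⟩⟩; that is not a function onto ⟨⟨s, e⟩, ⟨e, ⟨⟨e, ⟨e, t⟩⟩, ⟨e, s⟩⟩⟩⟩, so Y must be the functor, of type ⟨⟨t, ⟨s, t⟩⟩, ⟨⟨s, e⟩, ⟨e, ⟨⟨e, ⟨e, t⟩⟩, ⟨e, s⟩⟩⟩⟩⟩.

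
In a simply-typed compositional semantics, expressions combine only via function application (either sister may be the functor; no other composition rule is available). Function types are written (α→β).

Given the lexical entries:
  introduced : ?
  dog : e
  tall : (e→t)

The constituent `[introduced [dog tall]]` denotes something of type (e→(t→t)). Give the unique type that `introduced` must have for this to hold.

(t→(e→(t→t)))

At [introduced [dog tall]] (required: (e→(t→t))): [dog tall] is t, which is not a function with range (e→(t→t)); hence introduced is the functor — type (t→(e→(t→t))).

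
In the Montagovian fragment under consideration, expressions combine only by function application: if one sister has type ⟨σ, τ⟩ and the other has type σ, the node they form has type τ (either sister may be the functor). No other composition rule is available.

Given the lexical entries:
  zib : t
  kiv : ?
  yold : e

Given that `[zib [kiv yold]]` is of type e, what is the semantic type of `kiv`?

[zib [kiv yold]] must have type e. The sister zib has type t; that is not a function onto e, so [kiv yold] must be the functor, of type ⟨t, e⟩.
[kiv yold] must have type ⟨t, e⟩. The sister yold has type e; that is not a function onto ⟨t, e⟩, so kiv must be the functor, of type ⟨e, ⟨t, e⟩⟩.

⟨e, ⟨t, e⟩⟩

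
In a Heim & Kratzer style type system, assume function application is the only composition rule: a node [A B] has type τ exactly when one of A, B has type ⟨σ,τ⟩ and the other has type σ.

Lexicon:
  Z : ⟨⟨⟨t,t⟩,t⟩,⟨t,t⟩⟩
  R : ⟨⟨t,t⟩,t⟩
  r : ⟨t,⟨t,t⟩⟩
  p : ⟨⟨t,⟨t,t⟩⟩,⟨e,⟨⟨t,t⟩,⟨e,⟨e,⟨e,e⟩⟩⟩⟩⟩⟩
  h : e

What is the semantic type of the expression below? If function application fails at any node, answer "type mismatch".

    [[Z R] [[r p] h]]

[Z R]: ⟨⟨⟨t,t⟩,t⟩,⟨t,t⟩⟩ applied to ⟨⟨t,t⟩,t⟩ yields ⟨t,t⟩.
[r p]: ⟨⟨t,⟨t,t⟩⟩,⟨e,⟨⟨t,t⟩,⟨e,⟨e,⟨e,e⟩⟩⟩⟩⟩⟩ applied to ⟨t,⟨t,t⟩⟩ yields ⟨e,⟨⟨t,t⟩,⟨e,⟨e,⟨e,e⟩⟩⟩⟩⟩.
[[r p] h]: ⟨e,⟨⟨t,t⟩,⟨e,⟨e,⟨e,e⟩⟩⟩⟩⟩ applied to e yields ⟨⟨t,t⟩,⟨e,⟨e,⟨e,e⟩⟩⟩⟩.
[[Z R] [[r p] h]]: ⟨⟨t,t⟩,⟨e,⟨e,⟨e,e⟩⟩⟩⟩ applied to ⟨t,t⟩ yields ⟨e,⟨e,⟨e,e⟩⟩⟩.

⟨e,⟨e,⟨e,e⟩⟩⟩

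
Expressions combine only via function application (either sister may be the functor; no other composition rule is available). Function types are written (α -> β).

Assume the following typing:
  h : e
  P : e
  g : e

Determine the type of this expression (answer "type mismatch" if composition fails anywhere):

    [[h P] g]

type mismatch

At [h P]: neither e nor e can take the other as argument; the node is ill-typed.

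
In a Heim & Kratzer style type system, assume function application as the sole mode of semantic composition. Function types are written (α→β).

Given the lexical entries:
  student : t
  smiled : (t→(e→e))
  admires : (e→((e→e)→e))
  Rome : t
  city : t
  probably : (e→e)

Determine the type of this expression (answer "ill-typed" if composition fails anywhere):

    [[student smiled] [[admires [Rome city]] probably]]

ill-typed

At [student smiled], smiled : (t→(e→e)) takes student : t, giving (e→e).
At [Rome city]: neither t nor t can take the other as argument; the node is ill-typed.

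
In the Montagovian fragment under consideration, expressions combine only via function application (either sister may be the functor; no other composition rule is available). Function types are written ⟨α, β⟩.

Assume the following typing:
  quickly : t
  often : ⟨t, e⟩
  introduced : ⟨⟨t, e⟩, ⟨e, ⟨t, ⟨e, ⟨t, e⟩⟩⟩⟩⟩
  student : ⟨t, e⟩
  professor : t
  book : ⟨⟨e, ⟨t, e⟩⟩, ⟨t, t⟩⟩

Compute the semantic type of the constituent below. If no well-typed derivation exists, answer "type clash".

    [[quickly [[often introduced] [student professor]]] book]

[often introduced]: introduced is ⟨⟨t, e⟩, ⟨e, ⟨t, ⟨e, ⟨t, e⟩⟩⟩⟩⟩, often is ⟨t, e⟩; result ⟨e, ⟨t, ⟨e, ⟨t, e⟩⟩⟩⟩.
[student professor]: student is ⟨t, e⟩, professor is t; result e.
[[often introduced] [student professor]]: [often introduced] is ⟨e, ⟨t, ⟨e, ⟨t, e⟩⟩⟩⟩, [student professor] is e; result ⟨t, ⟨e, ⟨t, e⟩⟩⟩.
[quickly [[often introduced] [student professor]]]: [[often introduced] [student professor]] is ⟨t, ⟨e, ⟨t, e⟩⟩⟩, quickly is t; result ⟨e, ⟨t, e⟩⟩.
[[quickly [[often introduced] [student professor]]] book]: book is ⟨⟨e, ⟨t, e⟩⟩, ⟨t, t⟩⟩, [quickly [[often introduced] [student professor]]] is ⟨e, ⟨t, e⟩⟩; result ⟨t, t⟩.

⟨t, t⟩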